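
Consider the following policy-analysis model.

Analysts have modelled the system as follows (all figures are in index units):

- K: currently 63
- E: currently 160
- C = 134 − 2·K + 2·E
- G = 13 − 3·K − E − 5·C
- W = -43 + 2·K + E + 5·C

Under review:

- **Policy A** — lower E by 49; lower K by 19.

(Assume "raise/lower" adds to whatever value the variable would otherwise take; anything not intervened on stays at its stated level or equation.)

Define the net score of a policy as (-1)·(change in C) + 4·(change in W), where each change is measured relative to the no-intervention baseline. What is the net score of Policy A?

Baseline:
  K = 63
  E = 160
  C = 134 − 2·63 + 2·160 = 328
  W = -43 + 2·63 + 160 + 5·328 = 1883
Policy A (E − 49, K − 19):
  K = 63 − 19 = 44
  E = 160 − 49 = 111
  C = 134 − 2·44 + 2·111 = 268
  W = -43 + 2·44 + 111 + 5·268 = 1496
ΔC = 268 − 328 = -60; ΔW = 1496 − 1883 = -387
Score = (-1)·(-60) + 4·(-387) = -1488

-1488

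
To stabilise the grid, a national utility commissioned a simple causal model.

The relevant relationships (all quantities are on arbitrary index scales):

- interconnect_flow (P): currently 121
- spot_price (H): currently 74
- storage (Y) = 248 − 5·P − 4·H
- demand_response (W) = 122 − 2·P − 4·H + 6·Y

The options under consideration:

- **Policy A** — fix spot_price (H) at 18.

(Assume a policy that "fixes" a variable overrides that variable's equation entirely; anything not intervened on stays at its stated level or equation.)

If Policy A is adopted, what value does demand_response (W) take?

Policy A (H := 18):
  P = 121
  H = 18
  Y = 248 − 5·121 − 4·18 = -429
  W = 122 − 2·121 − 4·18 + 6·(-429) = -2766

-2766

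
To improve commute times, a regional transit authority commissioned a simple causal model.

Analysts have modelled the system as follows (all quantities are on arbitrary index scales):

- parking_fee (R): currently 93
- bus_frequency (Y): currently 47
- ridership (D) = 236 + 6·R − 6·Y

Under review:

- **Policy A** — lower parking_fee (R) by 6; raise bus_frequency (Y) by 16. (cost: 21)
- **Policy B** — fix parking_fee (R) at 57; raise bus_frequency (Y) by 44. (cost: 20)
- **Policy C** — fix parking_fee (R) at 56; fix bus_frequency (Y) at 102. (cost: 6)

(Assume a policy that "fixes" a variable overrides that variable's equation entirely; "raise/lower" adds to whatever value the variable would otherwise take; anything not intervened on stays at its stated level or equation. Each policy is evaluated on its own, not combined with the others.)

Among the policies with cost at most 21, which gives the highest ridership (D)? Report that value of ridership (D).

Policy A (R − 6, Y + 16):
  R = 93 − 6 = 87
  Y = 47 + 16 = 63
  D = 236 + 6·87 − 6·63 = 380
Policy B (R := 57, Y + 44):
  R = 57
  Y = 47 + 44 = 91
  D = 236 + 6·57 − 6·91 = 32
Policy C (R := 56, Y := 102):
  R = 56
  Y = 102
  D = 236 + 6·56 − 6·102 = -40
Comparing — Policy A: D=380, Policy B: D=32, Policy C: D=-40. Highest is 380 (Policy A).

380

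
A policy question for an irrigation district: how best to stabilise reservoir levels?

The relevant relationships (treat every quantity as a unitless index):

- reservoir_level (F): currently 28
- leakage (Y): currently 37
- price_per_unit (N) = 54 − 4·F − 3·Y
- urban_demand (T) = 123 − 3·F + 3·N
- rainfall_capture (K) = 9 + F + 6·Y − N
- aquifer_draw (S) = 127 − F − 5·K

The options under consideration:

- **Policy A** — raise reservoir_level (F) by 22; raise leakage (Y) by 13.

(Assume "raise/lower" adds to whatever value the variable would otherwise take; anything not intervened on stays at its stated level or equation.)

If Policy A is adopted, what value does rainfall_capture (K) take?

Policy A (F + 22, Y + 13):
  F = 28 + 22 = 50
  Y = 37 + 13 = 50
  N = 54 − 4·50 − 3·50 = -296
  K = 9 + 50 + 6·50 − (-296) = 655

655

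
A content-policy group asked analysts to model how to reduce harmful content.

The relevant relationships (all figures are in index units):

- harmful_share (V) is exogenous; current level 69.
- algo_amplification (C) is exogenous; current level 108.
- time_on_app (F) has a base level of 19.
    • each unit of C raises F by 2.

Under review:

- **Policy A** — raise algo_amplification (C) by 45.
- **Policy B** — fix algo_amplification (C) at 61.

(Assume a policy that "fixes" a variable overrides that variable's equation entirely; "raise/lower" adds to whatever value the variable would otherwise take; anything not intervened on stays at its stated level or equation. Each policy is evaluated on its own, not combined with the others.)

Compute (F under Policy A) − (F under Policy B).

Policy A (C + 45):
  C = 108 + 45 = 153
  F = 19 + 2·153 = 325
Policy B (C := 61):
  C = 61
  F = 19 + 2·61 = 141
F: 325 − 141 = 184

184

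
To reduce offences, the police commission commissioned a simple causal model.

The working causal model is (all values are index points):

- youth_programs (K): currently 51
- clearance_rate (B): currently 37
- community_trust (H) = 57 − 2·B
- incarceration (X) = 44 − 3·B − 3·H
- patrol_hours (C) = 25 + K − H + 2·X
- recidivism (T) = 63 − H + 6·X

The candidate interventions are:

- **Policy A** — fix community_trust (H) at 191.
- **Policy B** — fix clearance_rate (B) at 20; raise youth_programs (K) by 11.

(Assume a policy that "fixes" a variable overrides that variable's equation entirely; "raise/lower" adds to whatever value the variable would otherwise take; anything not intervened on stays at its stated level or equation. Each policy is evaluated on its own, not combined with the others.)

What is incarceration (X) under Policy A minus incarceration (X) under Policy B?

Policy A (H := 191):
  B = 37
  H = 191
  X = 44 − 3·37 − 3·191 = -640
Policy B (B := 20, K + 11):
  B = 20
  H = 57 − 2·20 = 17
  X = 44 − 3·20 − 3·17 = -67
X: -640 − (-67) = -573

-573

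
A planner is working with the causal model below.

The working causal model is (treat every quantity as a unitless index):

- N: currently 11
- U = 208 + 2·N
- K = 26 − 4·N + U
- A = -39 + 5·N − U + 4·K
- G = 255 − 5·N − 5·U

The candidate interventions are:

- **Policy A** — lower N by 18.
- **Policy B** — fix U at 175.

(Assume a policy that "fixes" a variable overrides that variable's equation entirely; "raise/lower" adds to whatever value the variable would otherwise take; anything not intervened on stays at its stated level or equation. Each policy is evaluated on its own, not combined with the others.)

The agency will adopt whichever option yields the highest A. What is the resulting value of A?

724

Policy A (N − 18):
  N = 11 − 18 = -7
  U = 208 + 2·(-7) = 194
  K = 26 − 4·(-7) + 194 = 248
  A = -39 + 5·(-7) − 194 + 4·248 = 724
Policy B (U := 175):
  N = 11
  U = 175
  K = 26 − 4·11 + 175 = 157
  A = -39 + 5·11 − 175 + 4·157 = 469
Comparing — Policy A: A=724, Policy B: A=469. Highest is 724 (Policy A).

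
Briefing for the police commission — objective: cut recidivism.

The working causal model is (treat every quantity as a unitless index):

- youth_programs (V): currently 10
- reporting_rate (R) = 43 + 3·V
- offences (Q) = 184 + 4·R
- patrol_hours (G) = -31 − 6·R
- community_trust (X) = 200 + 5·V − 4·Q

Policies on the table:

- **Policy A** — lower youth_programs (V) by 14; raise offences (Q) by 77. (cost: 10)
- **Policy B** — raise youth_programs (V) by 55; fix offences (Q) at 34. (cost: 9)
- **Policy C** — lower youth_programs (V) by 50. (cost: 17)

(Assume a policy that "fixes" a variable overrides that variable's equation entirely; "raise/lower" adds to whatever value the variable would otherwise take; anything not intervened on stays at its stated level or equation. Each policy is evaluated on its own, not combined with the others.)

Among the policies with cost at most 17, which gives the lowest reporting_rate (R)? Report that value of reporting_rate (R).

-77

Policy A (V − 14, Q + 77):
  V = 10 − 14 = -4
  R = 43 + 3·(-4) = 31
Policy B (V + 55, Q := 34):
  V = 10 + 55 = 65
  R = 43 + 3·65 = 238
Policy C (V − 50):
  V = 10 − 50 = -40
  R = 43 + 3·(-40) = -77
Comparing — Policy A: R=31, Policy B: R=238, Policy C: R=-77. Lowest is -77 (Policy C).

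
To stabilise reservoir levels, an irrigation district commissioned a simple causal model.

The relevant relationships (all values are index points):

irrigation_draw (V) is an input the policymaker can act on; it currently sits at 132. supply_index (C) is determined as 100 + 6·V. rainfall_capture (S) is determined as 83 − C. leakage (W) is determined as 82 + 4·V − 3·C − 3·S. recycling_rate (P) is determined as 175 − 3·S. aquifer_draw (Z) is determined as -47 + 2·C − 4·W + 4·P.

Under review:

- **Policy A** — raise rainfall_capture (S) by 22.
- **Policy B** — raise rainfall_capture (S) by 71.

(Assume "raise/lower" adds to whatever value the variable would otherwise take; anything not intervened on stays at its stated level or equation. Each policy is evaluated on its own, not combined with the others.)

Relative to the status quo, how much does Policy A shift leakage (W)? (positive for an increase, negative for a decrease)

-66

Baseline:
  V = 132
  C = 100 + 6·132 = 892
  S = 83 − 892 = -809
  W = 82 + 4·132 − 3·892 − 3·(-809) = 361
Policy A (S + 22):
  V = 132
  C = 100 + 6·132 = 892
  S = 83 − 892 (+22 from intervention) = -787
  W = 82 + 4·132 − 3·892 − 3·(-787) = 295
Change in W: 295 − 361 = -66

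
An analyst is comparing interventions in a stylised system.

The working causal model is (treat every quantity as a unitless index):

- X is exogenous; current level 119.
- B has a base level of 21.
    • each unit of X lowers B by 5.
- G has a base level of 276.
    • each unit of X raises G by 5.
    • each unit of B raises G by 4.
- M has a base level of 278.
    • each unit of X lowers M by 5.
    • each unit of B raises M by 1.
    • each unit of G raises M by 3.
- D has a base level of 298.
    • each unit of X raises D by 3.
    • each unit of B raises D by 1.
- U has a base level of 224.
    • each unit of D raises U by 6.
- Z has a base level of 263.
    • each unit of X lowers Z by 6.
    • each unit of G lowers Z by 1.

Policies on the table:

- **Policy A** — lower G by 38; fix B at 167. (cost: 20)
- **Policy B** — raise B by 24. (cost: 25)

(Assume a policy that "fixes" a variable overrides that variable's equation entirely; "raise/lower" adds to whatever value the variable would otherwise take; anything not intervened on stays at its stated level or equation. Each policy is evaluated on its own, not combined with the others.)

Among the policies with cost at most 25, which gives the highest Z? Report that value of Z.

Policy A (G − 38, B := 167):
  X = 119
  B = 167
  G = 276 + 5·119 + 4·167 (−38 from intervention) = 1501
  Z = 263 − 6·119 − 1501 = -1952
Policy B (B + 24):
  X = 119
  B = 21 − 5·119 (+24 from intervention) = -550
  G = 276 + 5·119 + 4·(-550) = -1329
  Z = 263 − 6·119 − (-1329) = 878
Comparing — Policy A: Z=-1952, Policy B: Z=878. Highest is 878 (Policy B).

878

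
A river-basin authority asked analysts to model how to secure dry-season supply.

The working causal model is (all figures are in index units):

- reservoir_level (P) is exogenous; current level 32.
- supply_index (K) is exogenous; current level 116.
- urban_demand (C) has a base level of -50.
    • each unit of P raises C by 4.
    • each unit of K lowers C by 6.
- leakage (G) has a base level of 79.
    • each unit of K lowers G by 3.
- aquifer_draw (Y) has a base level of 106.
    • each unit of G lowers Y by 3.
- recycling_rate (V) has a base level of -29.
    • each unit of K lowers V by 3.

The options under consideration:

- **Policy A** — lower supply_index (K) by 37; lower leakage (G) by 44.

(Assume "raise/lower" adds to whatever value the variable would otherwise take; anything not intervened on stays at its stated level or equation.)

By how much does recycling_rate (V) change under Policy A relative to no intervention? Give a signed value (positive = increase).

Baseline:
  K = 116
  V = -29 − 3·116 = -377
Policy A (K − 37, G − 44):
  K = 116 − 37 = 79
  V = -29 − 3·79 = -266
Change in V: -266 − (-377) = 111

111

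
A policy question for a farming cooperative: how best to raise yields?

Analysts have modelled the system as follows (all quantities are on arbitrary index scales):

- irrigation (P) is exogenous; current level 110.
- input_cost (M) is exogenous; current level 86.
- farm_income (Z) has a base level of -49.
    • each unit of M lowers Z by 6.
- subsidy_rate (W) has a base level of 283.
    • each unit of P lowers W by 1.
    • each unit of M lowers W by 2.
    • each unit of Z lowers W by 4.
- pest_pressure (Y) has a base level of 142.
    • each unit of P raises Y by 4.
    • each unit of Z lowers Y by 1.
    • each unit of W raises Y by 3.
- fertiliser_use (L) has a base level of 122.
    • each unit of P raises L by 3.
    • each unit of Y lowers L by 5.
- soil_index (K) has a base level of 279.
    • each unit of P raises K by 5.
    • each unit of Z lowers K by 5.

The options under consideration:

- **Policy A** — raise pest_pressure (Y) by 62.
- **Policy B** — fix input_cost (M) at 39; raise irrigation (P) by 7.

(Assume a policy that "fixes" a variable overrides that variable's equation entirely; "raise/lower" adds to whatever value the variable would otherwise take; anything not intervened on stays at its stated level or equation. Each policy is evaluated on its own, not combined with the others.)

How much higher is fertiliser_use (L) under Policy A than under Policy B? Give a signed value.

Policy A (Y + 62):
  P = 110
  M = 86
  Z = -49 − 6·86 = -565
  W = 283 − 110 − 2·86 − 4·(-565) = 2261
  Y = 142 + 4·110 − (-565) + 3·2261 (+62 from intervention) = 7992
  L = 122 + 3·110 − 5·7992 = -39508
Policy B (M := 39, P + 7):
  P = 110 + 7 = 117
  M = 39
  Z = -49 − 6·39 = -283
  W = 283 − 117 − 2·39 − 4·(-283) = 1220
  Y = 142 + 4·117 − (-283) + 3·1220 = 4553
  L = 122 + 3·117 − 5·4553 = -22292
L: -39508 − (-22292) = -17216

-17216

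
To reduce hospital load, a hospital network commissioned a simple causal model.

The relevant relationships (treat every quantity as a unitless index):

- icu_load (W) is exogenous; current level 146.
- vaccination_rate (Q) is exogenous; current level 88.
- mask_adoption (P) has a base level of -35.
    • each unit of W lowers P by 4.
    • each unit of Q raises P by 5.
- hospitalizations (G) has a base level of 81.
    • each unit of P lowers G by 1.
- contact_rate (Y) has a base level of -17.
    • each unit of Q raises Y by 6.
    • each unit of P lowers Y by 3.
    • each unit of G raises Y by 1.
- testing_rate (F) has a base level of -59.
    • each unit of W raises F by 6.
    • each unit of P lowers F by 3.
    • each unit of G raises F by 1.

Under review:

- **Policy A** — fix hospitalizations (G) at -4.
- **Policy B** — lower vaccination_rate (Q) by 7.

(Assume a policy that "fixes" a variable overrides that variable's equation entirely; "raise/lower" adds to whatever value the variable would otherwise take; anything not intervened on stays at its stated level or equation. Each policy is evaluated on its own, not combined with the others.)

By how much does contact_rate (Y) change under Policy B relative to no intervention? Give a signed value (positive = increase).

Baseline:
  W = 146
  Q = 88
  P = -35 − 4·146 + 5·88 = -179
  G = 81 − (-179) = 260
  Y = -17 + 6·88 − 3·(-179) + 260 = 1308
Policy B (Q − 7):
  W = 146
  Q = 88 − 7 = 81
  P = -35 − 4·146 + 5·81 = -214
  G = 81 − (-214) = 295
  Y = -17 + 6·81 − 3·(-214) + 295 = 1406
Change in Y: 1406 − 1308 = 98

98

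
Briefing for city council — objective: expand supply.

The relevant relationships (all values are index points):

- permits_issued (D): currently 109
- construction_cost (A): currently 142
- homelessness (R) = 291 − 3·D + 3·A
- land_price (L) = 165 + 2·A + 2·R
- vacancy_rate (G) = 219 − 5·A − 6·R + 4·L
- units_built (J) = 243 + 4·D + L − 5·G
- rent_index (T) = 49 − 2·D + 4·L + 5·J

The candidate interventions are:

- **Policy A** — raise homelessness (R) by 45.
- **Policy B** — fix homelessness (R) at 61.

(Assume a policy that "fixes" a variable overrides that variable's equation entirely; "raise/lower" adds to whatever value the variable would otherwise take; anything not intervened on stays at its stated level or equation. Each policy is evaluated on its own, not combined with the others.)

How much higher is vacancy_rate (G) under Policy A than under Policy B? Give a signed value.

748

Policy A (R + 45):
  D = 109
  A = 142
  R = 291 − 3·109 + 3·142 (+45 from intervention) = 435
  L = 165 + 2·142 + 2·435 = 1319
  G = 219 − 5·142 − 6·435 + 4·1319 = 2175
Policy B (R := 61):
  D = 109
  A = 142
  R = 61
  L = 165 + 2·142 + 2·61 = 571
  G = 219 − 5·142 − 6·61 + 4·571 = 1427
G: 2175 − 1427 = 748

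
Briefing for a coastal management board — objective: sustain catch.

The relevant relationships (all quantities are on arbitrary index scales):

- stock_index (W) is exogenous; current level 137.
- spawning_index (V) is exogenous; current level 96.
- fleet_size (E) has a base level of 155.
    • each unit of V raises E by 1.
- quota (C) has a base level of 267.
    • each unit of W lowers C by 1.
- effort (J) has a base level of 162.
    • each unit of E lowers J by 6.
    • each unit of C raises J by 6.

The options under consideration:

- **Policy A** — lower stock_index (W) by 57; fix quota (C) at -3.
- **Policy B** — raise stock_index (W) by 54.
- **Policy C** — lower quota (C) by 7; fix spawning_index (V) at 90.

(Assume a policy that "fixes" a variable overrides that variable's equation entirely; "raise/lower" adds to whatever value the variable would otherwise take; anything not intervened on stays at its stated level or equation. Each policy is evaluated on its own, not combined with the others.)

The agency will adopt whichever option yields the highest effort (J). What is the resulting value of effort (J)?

-570

Policy A (W − 57, C := -3):
  W = 137 − 57 = 80
  V = 96
  E = 155 + 96 = 251
  C = -3
  J = 162 − 6·251 + 6·(-3) = -1362
Policy B (W + 54):
  W = 137 + 54 = 191
  V = 96
  E = 155 + 96 = 251
  C = 267 − 191 = 76
  J = 162 − 6·251 + 6·76 = -888
Policy C (C − 7, V := 90):
  W = 137
  V = 90
  E = 155 + 90 = 245
  C = 267 − 137 (−7 from intervention) = 123
  J = 162 − 6·245 + 6·123 = -570
Comparing — Policy A: J=-1362, Policy B: J=-888, Policy C: J=-570. Highest is -570 (Policy C).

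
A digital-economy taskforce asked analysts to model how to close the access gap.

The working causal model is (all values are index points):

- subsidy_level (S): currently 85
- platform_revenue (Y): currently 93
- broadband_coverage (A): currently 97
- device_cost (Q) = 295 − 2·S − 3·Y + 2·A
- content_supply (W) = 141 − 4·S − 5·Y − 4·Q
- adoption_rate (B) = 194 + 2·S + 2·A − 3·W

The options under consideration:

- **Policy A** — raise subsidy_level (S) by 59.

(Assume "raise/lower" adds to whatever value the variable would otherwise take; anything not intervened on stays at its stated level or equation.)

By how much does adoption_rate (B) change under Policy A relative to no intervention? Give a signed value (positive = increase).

-590

Baseline:
  S = 85
  Y = 93
  A = 97
  Q = 295 − 2·85 − 3·93 + 2·97 = 40
  W = 141 − 4·85 − 5·93 − 4·40 = -824
  B = 194 + 2·85 + 2·97 − 3·(-824) = 3030
Policy A (S + 59):
  S = 85 + 59 = 144
  Y = 93
  A = 97
  Q = 295 − 2·144 − 3·93 + 2·97 = -78
  W = 141 − 4·144 − 5·93 − 4·(-78) = -588
  B = 194 + 2·144 + 2·97 − 3·(-588) = 2440
Change in B: 2440 − 3030 = -590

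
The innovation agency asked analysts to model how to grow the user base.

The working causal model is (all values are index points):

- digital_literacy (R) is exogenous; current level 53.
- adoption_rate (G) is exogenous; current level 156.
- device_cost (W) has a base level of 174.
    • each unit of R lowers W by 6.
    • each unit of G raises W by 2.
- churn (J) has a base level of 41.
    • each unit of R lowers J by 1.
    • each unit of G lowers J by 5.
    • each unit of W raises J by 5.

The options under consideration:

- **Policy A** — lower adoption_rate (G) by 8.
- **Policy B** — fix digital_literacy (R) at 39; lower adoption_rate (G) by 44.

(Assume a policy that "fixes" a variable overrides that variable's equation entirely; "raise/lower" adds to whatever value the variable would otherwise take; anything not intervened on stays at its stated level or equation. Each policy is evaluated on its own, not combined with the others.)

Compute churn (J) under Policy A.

Policy A (G − 8):
  R = 53
  G = 156 − 8 = 148
  W = 174 − 6·53 + 2·148 = 152
  J = 41 − 53 − 5·148 + 5·152 = 8

8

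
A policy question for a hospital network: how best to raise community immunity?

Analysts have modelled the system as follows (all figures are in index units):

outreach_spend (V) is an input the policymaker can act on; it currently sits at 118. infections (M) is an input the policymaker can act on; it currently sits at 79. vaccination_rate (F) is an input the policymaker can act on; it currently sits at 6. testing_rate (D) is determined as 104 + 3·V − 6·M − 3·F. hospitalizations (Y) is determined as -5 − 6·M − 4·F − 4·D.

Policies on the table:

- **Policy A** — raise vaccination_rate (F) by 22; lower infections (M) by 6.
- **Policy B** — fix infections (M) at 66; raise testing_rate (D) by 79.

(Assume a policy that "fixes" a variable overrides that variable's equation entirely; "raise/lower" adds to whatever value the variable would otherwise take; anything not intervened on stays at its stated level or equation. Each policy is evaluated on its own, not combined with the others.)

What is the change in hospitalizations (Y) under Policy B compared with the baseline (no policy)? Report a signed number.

Baseline:
  V = 118
  M = 79
  F = 6
  D = 104 + 3·118 − 6·79 − 3·6 = -34
  Y = -5 − 6·79 − 4·6 − 4·(-34) = -367
Policy B (M := 66, D + 79):
  V = 118
  M = 66
  F = 6
  D = 104 + 3·118 − 6·66 − 3·6 (+79 from intervention) = 123
  Y = -5 − 6·66 − 4·6 − 4·123 = -917
Change in Y: -917 − (-367) = -550

-550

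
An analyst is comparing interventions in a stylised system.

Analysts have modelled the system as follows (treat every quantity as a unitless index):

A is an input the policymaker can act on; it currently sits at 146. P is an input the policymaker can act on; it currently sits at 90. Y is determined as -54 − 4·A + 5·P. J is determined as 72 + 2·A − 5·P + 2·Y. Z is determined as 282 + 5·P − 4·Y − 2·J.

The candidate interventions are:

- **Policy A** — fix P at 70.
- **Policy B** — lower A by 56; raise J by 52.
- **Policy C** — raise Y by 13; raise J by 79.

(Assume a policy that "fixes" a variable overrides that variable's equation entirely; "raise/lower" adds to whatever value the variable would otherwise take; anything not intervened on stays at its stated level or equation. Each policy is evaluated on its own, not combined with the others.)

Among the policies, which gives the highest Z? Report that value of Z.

Policy A (P := 70):
  A = 146
  P = 70
  Y = -54 − 4·146 + 5·70 = -288
  J = 72 + 2·146 − 5·70 + 2·(-288) = -562
  Z = 282 + 5·70 − 4·(-288) − 2·(-562) = 2908
Policy B (A − 56, J + 52):
  A = 146 − 56 = 90
  P = 90
  Y = -54 − 4·90 + 5·90 = 36
  J = 72 + 2·90 − 5·90 + 2·36 (+52 from intervention) = -74
  Z = 282 + 5·90 − 4·36 − 2·(-74) = 736
Policy C (Y + 13, J + 79):
  A = 146
  P = 90
  Y = -54 − 4·146 + 5·90 (+13 from intervention) = -175
  J = 72 + 2·146 − 5·90 + 2·(-175) (+79 from intervention) = -357
  Z = 282 + 5·90 − 4·(-175) − 2·(-357) = 2146
Comparing — Policy A: Z=2908, Policy B: Z=736, Policy C: Z=2146. Highest is 2908 (Policy A).

2908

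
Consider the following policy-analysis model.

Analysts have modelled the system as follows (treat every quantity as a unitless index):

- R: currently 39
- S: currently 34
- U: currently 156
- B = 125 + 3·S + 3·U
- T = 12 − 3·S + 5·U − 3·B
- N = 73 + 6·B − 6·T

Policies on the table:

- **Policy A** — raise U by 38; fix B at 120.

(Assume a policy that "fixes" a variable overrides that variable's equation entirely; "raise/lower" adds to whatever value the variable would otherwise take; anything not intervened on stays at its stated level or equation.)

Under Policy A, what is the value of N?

Policy A (U + 38, B := 120):
  S = 34
  U = 156 + 38 = 194
  B = 120
  T = 12 − 3·34 + 5·194 − 3·120 = 520
  N = 73 + 6·120 − 6·520 = -2327

-2327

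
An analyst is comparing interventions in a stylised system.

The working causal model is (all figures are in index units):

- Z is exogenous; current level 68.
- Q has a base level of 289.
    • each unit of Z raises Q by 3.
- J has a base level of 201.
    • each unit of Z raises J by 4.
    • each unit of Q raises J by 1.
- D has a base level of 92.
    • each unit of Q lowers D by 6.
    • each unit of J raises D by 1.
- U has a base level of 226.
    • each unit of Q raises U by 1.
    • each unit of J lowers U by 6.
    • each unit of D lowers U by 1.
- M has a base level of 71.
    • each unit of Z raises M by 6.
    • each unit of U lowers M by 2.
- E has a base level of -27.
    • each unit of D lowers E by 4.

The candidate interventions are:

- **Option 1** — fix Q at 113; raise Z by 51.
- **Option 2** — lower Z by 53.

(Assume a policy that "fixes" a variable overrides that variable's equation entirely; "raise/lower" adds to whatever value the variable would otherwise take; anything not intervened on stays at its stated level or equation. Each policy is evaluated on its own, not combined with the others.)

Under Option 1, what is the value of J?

790

Option 1 (Q := 113, Z + 51):
  Z = 68 + 51 = 119
  Q = 113
  J = 201 + 4·119 + 113 = 790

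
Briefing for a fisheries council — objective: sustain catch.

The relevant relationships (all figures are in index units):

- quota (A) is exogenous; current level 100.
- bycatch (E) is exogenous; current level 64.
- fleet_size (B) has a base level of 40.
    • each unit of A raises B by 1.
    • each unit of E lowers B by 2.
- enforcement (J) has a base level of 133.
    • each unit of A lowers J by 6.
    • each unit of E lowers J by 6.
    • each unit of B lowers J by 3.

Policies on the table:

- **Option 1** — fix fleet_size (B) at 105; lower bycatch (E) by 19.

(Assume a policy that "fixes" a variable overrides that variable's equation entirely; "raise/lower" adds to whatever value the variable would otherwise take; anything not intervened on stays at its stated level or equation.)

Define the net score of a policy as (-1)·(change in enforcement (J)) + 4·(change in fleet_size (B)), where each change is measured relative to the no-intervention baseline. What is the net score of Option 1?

Baseline:
  A = 100
  E = 64
  B = 40 + 100 − 2·64 = 12
  J = 133 − 6·100 − 6·64 − 3·12 = -887
Option 1 (B := 105, E − 19):
  A = 100
  E = 64 − 19 = 45
  B = 105
  J = 133 − 6·100 − 6·45 − 3·105 = -1052
ΔJ = -1052 − (-887) = -165; ΔB = 105 − 12 = 93
Score = (-1)·(-165) + 4·93 = 537

537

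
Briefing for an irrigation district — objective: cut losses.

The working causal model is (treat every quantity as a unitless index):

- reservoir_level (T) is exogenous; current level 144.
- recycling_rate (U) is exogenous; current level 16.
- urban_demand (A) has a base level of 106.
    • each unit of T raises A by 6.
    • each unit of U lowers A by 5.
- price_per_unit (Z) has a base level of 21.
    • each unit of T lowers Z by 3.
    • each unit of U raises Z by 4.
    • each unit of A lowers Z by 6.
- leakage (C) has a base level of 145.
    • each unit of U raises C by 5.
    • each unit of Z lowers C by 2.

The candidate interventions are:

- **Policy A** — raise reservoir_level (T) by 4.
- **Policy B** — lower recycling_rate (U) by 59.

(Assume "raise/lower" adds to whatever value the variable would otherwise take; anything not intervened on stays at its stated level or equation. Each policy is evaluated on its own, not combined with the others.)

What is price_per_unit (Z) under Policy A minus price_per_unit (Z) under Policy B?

Policy A (T + 4):
  T = 144 + 4 = 148
  U = 16
  A = 106 + 6·148 − 5·16 = 914
  Z = 21 − 3·148 + 4·16 − 6·914 = -5843
Policy B (U − 59):
  T = 144
  U = 16 − 59 = -43
  A = 106 + 6·144 − 5·(-43) = 1185
  Z = 21 − 3·144 + 4·(-43) − 6·1185 = -7693
Z: -5843 − (-7693) = 1850

1850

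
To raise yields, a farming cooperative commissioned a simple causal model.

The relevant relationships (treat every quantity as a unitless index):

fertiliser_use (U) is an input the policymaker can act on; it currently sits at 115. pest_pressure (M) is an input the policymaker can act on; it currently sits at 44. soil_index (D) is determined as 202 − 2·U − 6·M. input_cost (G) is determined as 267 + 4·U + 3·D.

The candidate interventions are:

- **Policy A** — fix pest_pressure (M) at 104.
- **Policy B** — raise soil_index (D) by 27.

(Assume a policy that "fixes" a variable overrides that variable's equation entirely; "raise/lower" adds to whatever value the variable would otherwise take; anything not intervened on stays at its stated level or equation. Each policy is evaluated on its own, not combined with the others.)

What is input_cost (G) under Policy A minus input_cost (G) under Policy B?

-1161

Policy A (M := 104):
  U = 115
  M = 104
  D = 202 − 2·115 − 6·104 = -652
  G = 267 + 4·115 + 3·(-652) = -1229
Policy B (D + 27):
  U = 115
  M = 44
  D = 202 − 2·115 − 6·44 (+27 from intervention) = -265
  G = 267 + 4·115 + 3·(-265) = -68
G: -1229 − (-68) = -1161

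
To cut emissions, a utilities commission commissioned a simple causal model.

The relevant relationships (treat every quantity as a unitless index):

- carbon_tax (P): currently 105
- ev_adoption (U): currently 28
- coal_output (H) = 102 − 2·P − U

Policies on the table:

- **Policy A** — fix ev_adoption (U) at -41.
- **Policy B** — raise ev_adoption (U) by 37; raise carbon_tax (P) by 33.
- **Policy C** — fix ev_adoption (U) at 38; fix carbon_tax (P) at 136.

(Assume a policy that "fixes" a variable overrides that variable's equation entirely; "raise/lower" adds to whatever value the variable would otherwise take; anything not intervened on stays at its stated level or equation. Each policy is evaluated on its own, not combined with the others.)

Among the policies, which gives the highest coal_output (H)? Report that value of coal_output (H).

-67

Policy A (U := -41):
  P = 105
  U = -41
  H = 102 − 2·105 − (-41) = -67
Policy B (U + 37, P + 33):
  P = 105 + 33 = 138
  U = 28 + 37 = 65
  H = 102 − 2·138 − 65 = -239
Policy C (U := 38, P := 136):
  P = 136
  U = 38
  H = 102 − 2·136 − 38 = -208
Comparing — Policy A: H=-67, Policy B: H=-239, Policy C: H=-208. Highest is -67 (Policy A).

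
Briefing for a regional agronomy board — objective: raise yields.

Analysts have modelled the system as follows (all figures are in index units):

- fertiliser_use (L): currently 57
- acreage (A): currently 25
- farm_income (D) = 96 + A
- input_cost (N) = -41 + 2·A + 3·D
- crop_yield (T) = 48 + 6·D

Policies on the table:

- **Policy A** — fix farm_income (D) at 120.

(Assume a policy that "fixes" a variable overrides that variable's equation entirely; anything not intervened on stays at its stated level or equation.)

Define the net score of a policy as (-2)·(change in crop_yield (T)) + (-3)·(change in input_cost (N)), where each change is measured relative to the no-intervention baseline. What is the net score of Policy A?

21

Baseline:
  A = 25
  D = 96 + 25 = 121
  N = -41 + 2·25 + 3·121 = 372
  T = 48 + 6·121 = 774
Policy A (D := 120):
  A = 25
  D = 120
  N = -41 + 2·25 + 3·120 = 369
  T = 48 + 6·120 = 768
ΔT = 768 − 774 = -6; ΔN = 369 − 372 = -3
Score = (-2)·(-6) + (-3)·(-3) = 21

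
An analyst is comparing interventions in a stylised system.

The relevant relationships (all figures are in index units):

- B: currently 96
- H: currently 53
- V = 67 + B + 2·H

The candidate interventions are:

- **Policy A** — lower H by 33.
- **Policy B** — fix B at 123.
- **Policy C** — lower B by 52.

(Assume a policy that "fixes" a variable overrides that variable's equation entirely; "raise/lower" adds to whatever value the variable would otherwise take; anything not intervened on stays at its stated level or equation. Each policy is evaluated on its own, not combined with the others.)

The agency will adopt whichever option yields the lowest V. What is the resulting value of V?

Policy A (H − 33):
  B = 96
  H = 53 − 33 = 20
  V = 67 + 96 + 2·20 = 203
Policy B (B := 123):
  B = 123
  H = 53
  V = 67 + 123 + 2·53 = 296
Policy C (B − 52):
  B = 96 − 52 = 44
  H = 53
  V = 67 + 44 + 2·53 = 217
Comparing — Policy A: V=203, Policy B: V=296, Policy C: V=217. Lowest is 203 (Policy A).

203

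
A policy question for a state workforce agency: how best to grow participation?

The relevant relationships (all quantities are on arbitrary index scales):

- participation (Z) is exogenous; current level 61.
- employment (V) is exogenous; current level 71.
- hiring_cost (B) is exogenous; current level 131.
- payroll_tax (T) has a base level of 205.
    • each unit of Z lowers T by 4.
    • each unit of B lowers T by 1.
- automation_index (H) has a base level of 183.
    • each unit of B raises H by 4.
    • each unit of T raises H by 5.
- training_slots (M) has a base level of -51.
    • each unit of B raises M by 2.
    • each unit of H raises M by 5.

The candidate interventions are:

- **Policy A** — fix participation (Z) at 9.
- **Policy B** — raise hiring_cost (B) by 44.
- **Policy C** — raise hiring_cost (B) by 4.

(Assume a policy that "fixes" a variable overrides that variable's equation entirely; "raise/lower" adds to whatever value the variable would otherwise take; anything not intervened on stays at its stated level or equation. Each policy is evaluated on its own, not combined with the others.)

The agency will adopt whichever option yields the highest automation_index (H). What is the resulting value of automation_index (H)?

897

Policy A (Z := 9):
  Z = 9
  B = 131
  T = 205 − 4·9 − 131 = 38
  H = 183 + 4·131 + 5·38 = 897
Policy B (B + 44):
  Z = 61
  B = 131 + 44 = 175
  T = 205 − 4·61 − 175 = -214
  H = 183 + 4·175 + 5·(-214) = -187
Policy C (B + 4):
  Z = 61
  B = 131 + 4 = 135
  T = 205 − 4·61 − 135 = -174
  H = 183 + 4·135 + 5·(-174) = -147
Comparing — Policy A: H=897, Policy B: H=-187, Policy C: H=-147. Highest is 897 (Policy A).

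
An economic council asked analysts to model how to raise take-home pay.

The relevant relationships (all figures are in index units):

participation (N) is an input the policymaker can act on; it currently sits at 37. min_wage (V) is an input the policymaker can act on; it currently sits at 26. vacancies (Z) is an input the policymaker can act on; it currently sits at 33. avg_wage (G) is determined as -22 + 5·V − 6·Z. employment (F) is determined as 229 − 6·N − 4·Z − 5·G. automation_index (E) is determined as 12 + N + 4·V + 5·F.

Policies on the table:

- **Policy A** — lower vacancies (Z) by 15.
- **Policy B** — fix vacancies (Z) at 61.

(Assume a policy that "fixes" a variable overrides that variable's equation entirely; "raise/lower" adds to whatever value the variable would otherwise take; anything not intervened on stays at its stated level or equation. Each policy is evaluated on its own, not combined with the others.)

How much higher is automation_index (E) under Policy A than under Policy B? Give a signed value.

Policy A (Z − 15):
  N = 37
  V = 26
  Z = 33 − 15 = 18
  G = -22 + 5·26 − 6·18 = 0
  F = 229 − 6·37 − 4·18 − 5·0 = -65
  E = 12 + 37 + 4·26 + 5·(-65) = -172
Policy B (Z := 61):
  N = 37
  V = 26
  Z = 61
  G = -22 + 5·26 − 6·61 = -258
  F = 229 − 6·37 − 4·61 − 5·(-258) = 1053
  E = 12 + 37 + 4·26 + 5·1053 = 5418
E: -172 − 5418 = -5590

-5590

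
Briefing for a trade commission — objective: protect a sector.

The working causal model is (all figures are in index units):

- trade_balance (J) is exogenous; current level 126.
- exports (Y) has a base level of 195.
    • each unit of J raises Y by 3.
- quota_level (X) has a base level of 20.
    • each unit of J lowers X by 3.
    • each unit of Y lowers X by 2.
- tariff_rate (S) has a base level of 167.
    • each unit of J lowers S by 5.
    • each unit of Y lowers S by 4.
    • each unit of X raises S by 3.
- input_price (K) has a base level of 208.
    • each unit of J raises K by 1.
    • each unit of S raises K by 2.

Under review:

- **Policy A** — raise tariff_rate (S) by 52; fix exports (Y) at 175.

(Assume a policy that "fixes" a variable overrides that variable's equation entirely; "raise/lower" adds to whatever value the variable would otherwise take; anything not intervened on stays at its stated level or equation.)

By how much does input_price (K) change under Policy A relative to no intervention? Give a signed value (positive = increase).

8064

Baseline:
  J = 126
  Y = 195 + 3·126 = 573
  X = 20 − 3·126 − 2·573 = -1504
  S = 167 − 5·126 − 4·573 + 3·(-1504) = -7267
  K = 208 + 126 + 2·(-7267) = -14200
Policy A (S + 52, Y := 175):
  J = 126
  Y = 175
  X = 20 − 3·126 − 2·175 = -708
  S = 167 − 5·126 − 4·175 + 3·(-708) (+52 from intervention) = -3235
  K = 208 + 126 + 2·(-3235) = -6136
Change in K: -6136 − (-14200) = 8064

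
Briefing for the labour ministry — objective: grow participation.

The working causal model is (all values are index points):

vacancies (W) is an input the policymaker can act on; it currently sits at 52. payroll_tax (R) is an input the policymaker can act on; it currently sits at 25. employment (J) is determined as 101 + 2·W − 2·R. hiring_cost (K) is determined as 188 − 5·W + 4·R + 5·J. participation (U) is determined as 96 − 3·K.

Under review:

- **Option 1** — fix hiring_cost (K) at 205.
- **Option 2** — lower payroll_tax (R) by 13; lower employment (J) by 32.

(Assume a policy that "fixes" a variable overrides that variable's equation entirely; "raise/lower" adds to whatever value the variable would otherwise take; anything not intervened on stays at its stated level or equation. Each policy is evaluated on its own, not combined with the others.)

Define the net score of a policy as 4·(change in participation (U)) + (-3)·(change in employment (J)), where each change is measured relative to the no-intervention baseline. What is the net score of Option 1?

7176

Baseline:
  W = 52
  R = 25
  J = 101 + 2·52 − 2·25 = 155
  K = 188 − 5·52 + 4·25 + 5·155 = 803
  U = 96 − 3·803 = -2313
Option 1 (K := 205):
  W = 52
  R = 25
  J = 101 + 2·52 − 2·25 = 155
  K = 205
  U = 96 − 3·205 = -519
ΔU = -519 − (-2313) = 1794; ΔJ = 155 − 155 = 0
Score = 4·1794 + (-3)·0 = 7176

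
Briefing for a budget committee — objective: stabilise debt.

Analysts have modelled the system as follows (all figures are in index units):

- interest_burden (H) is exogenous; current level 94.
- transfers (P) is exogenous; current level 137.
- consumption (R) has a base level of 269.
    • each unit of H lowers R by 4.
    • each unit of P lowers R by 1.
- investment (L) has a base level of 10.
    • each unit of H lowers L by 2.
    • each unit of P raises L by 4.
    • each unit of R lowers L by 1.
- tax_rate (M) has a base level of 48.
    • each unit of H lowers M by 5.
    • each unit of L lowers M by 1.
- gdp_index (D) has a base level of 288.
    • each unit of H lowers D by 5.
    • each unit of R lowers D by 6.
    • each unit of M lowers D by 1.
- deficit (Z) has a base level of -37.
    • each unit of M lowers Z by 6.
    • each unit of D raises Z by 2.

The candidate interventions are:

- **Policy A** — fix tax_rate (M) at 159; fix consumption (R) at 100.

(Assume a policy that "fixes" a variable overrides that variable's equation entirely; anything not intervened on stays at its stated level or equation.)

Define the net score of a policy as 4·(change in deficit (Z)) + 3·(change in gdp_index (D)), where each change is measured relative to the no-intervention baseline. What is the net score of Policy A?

Baseline:
  H = 94
  P = 137
  R = 269 − 4·94 − 137 = -244
  L = 10 − 2·94 + 4·137 − (-244) = 614
  M = 48 − 5·94 − 614 = -1036
  D = 288 − 5·94 − 6·(-244) − (-1036) = 2318
  Z = -37 − 6·(-1036) + 2·2318 = 10815
Policy A (M := 159, R := 100):
  H = 94
  P = 137
  R = 100
  L = 10 − 2·94 + 4·137 − 100 = 270
  M = 159
  D = 288 − 5·94 − 6·100 − 159 = -941
  Z = -37 − 6·159 + 2·(-941) = -2873
ΔZ = -2873 − 10815 = -13688; ΔD = -941 − 2318 = -3259
Score = 4·(-13688) + 3·(-3259) = -64529

-64529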